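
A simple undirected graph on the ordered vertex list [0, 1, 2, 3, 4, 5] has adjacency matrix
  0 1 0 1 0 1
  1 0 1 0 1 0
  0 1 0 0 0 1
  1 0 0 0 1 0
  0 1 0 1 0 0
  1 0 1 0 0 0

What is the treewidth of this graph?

A width-2 tree decomposition is:
Bags: B1 = {1, 3, 4}  B2 = {0, 1, 3}  B3 = {0, 1, 2}  B4 = {0, 2, 5}
Tree: B1–B2, B2–B3, B3–B4
Each bag holds 3 vertices, so the decomposition has width 2, which upper-bounds the treewidth. Since 4–3–0–1–4 is a cycle in G, G is not acyclic. Forests are exactly the graphs of treewidth ≤ 1, so tw(G) ≥ 2. Therefore the treewidth is 2.

2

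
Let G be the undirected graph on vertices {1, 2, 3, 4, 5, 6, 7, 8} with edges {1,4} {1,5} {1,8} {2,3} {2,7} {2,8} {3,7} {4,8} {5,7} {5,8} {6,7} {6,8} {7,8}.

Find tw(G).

2

A width-2 tree decomposition is:
Bags: B1 = {1, 5, 8}  B2 = {5, 7, 8}  B3 = {6, 7, 8}  B4 = {2, 7, 8}  B5 = {2, 3, 7}  B6 = {1, 4, 8}
Tree: B1–B2, B2–B3, B2–B4, B4–B5, B1–B6
The largest bag has 3 vertices, giving width 2; this decomposition certifies tw(G) ≤ 2. On the other hand G contains the 3-clique {1, 4, 8}. A clique must lie in a single bag of any decomposition, so no decomposition can have width below 2. Hence tw(G) = 2 exactly.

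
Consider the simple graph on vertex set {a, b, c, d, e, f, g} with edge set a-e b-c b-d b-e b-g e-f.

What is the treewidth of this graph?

1

A width-1 tree decomposition is:
Bags: B1 = {b, d}  B2 = {b, g}  B3 = {b, e}  B4 = {e, f}  B5 = {b, c}  B6 = {a, e}
Tree: B1–B2, B1–B3, B3–B4, B1–B5, B3–B6
Every bag has size at most 2, so the width is 2 − 1 = 1 and tw(G) ≤ 1. Any graph with an edge has treewidth ≥ 1, and G has the edge b–d. Therefore the treewidth is 1.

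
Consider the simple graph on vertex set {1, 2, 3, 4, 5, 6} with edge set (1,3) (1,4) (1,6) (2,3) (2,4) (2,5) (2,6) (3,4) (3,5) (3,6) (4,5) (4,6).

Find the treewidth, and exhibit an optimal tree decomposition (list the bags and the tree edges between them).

Each bag holds 4 vertices, so the decomposition has width 3, which upper-bounds the treewidth. For the lower bound, the 4 vertices {1, 3, 4, 6} are pairwise adjacent, and any tree decomposition puts a clique entirely inside one bag — forcing width ≥ 3. Combining the bounds, tw(G) = 3.

Treewidth 3.
One such decomposition:
Bags: B1 = {2, 3, 4, 6}  B2 = {2, 3, 4, 5}  B3 = {1, 3, 4, 6}
Tree: B1–B2, B1–B3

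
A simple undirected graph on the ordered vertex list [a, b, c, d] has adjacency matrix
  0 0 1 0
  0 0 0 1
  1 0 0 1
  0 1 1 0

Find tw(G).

A width-1 tree decomposition is:
Bags: B1 = {c, d}  B2 = {b, d}  B3 = {a, c}
Tree: B1–B2, B1–B3
Every bag has size at most 2, so the width is 2 − 1 = 1 and tw(G) ≤ 1. G has an edge, so its treewidth is at least 1. Hence tw(G) = 1 exactly.

1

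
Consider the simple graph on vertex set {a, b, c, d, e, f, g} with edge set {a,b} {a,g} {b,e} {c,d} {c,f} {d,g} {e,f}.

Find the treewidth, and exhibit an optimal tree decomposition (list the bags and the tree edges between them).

Each bag holds 3 vertices, so the decomposition has width 2, which upper-bounds the treewidth. Since b–a–g–d–c–f–e–b is a cycle in G, G is not acyclic. Forests are exactly the graphs of treewidth ≤ 1, so tw(G) ≥ 2. Hence tw(G) = 2 exactly.

Treewidth 2.
One such decomposition:
Bags: B1 = {a, b, g}  B2 = {b, d, g}  B3 = {b, c, d}  B4 = {b, c, f}  B5 = {b, e, f}
Tree: B1–B2, B2–B3, B3–B4, B4–B5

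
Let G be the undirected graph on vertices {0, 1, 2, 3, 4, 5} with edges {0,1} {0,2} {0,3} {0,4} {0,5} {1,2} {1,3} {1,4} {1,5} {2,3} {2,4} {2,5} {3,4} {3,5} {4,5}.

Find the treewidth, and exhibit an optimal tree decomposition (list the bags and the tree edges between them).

With just one bag of size 6, the width is 6 − 1 = 5, so tw(G) ≤ 5. On the other hand G contains the 6-clique {0, 1, 2, 3, 4, 5}. A clique must lie in a single bag of any decomposition, so no decomposition can have width below 5. Therefore the treewidth is 5.

Treewidth 5.
One optimal decomposition is:
Bags: B1 = {0, 1, 2, 3, 4, 5}
Tree: (single bag)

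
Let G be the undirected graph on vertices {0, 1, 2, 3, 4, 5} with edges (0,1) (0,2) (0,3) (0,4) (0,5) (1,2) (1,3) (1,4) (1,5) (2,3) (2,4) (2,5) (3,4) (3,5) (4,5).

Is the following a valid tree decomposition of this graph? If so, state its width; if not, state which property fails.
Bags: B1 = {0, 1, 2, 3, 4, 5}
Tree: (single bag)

Yes; width 5.

Checking the three conditions: (i) the bags cover all of {0, 1, 2, 3, 4, 5}; (ii) for each edge, some bag contains both endpoints; (iii) the bags containing any fixed vertex form a subtree. All hold, so the decomposition is valid with width 6 − 1 = 5.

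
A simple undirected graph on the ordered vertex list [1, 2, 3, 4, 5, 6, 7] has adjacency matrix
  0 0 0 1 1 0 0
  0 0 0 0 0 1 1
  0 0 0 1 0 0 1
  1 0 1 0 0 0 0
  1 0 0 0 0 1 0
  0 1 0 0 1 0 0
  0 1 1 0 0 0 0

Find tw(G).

2

A width-2 tree decomposition is:
Bags: B1 = {1, 4, 5}  B2 = {3, 4, 5}  B3 = {3, 5, 7}  B4 = {2, 5, 7}  B5 = {2, 5, 6}
Tree: B1–B2, B2–B3, B3–B4, B4–B5
Each bag holds 3 vertices, so the decomposition has width 2, which upper-bounds the treewidth. Since 5–1–4–3–7–2–6–5 is a cycle in G, G is not acyclic. Forests are exactly the graphs of treewidth ≤ 1, so tw(G) ≥ 2. Hence tw(G) = 2 exactly.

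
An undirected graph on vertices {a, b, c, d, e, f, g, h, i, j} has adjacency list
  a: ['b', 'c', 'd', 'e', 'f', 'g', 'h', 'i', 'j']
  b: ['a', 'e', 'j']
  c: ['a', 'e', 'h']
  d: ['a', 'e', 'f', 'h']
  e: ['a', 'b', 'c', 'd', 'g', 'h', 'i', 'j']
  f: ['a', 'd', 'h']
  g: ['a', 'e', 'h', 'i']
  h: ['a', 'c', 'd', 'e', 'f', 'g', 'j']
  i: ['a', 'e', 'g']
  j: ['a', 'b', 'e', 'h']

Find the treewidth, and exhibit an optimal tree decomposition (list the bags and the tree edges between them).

Treewidth 3.
One such decomposition:
Bags: B1 = {a, e, g, h}  B2 = {a, e, h, j}  B3 = {a, c, e, h}  B4 = {a, d, e, h}  B5 = {a, d, f, h}  B6 = {a, b, e, j}  B7 = {a, e, g, i}
Tree: B1–B2, B1–B3, B2–B4, B4–B5, B2–B6, B1–B7

Each bag holds 4 vertices, so the decomposition has width 3, which upper-bounds the treewidth. On the other hand G contains the 4-clique {a, d, e, h}. A clique must lie in a single bag of any decomposition, so no decomposition can have width below 3. The upper and lower bounds meet at 3, so that is the treewidth.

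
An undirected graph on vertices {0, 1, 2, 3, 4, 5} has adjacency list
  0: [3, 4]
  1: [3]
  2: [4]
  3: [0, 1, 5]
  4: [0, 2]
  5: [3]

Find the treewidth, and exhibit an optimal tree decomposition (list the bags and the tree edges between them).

Every bag has size at most 2, so the width is 2 − 1 = 1 and tw(G) ≤ 1. Since G has at least one edge (e.g. 1–3), it is not an edgeless graph, so tw(G) ≥ 1. Combining the bounds, tw(G) = 1.

Treewidth 1.
One such decomposition:
Bags: B1 = {1, 3}  B2 = {3, 5}  B3 = {0, 3}  B4 = {0, 4}  B5 = {2, 4}
Tree: B1–B2, B2–B3, B3–B4, B4–B5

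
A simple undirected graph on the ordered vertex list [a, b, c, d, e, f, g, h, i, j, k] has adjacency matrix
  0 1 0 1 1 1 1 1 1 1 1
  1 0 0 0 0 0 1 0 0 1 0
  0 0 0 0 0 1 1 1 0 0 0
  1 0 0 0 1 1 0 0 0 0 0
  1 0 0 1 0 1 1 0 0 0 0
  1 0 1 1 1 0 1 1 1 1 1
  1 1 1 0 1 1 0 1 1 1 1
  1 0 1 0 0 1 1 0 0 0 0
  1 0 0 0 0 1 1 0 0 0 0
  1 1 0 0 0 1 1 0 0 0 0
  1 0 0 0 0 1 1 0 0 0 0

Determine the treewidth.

3

A width-3 tree decomposition is:
Bags: B1 = {a, e, f, g}  B2 = {a, f, g, j}  B3 = {a, f, g, h}  B4 = {a, b, g, j}  B5 = {a, f, g, i}  B6 = {c, f, g, h}  B7 = {a, d, e, f}  B8 = {a, f, g, k}
Tree: B1–B2, B1–B3, B2–B4, B2–B5, B3–B6, B1–B7, B2–B8
The largest bag has 4 vertices, giving width 3; this decomposition certifies tw(G) ≤ 3. For the lower bound, the 4 vertices {a, d, e, f} are pairwise adjacent, and any tree decomposition puts a clique entirely inside one bag — forcing width ≥ 3. Therefore the treewidth is 3.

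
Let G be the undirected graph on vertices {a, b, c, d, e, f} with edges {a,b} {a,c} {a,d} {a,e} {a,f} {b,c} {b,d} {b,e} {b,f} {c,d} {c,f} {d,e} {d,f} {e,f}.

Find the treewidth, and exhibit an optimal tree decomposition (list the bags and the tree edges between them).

The largest bag has 5 vertices, giving width 4; this decomposition certifies tw(G) ≤ 4. On the other hand G contains the 5-clique {a, b, d, e, f}. A clique must lie in a single bag of any decomposition, so no decomposition can have width below 4. Therefore the treewidth is 4.

Treewidth 4.
Bags: B1 = {a, b, d, e, f}  B2 = {a, b, c, d, f}
Tree: B1–B2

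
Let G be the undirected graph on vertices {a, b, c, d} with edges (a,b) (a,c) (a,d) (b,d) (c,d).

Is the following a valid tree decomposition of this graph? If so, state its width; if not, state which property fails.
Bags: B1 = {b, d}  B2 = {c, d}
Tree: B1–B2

No — vertex a appears in no bag.

A tree decomposition must satisfy three properties: every vertex lies in some bag; for every edge, both endpoints lie together in some bag; and for every vertex, the bags containing it form a connected subtree. Here vertex a appears in no bag, so the decomposition is invalid.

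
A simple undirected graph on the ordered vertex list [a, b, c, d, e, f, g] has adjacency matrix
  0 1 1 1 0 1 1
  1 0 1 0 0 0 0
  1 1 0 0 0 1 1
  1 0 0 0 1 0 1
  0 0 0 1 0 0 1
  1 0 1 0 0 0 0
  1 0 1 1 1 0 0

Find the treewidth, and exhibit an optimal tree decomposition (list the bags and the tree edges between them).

Each bag holds 3 vertices, so the decomposition has width 2, which upper-bounds the treewidth. On the other hand G contains the 3-clique {d, e, g}. A clique must lie in a single bag of any decomposition, so no decomposition can have width below 2. Combining the bounds, tw(G) = 2.

Treewidth 2.
One optimal decomposition is:
Bags: B1 = {a, d, g}  B2 = {a, c, g}  B3 = {a, b, c}  B4 = {a, c, f}  B5 = {d, e, g}
Tree: B1–B2, B2–B3, B3–B4, B1–B5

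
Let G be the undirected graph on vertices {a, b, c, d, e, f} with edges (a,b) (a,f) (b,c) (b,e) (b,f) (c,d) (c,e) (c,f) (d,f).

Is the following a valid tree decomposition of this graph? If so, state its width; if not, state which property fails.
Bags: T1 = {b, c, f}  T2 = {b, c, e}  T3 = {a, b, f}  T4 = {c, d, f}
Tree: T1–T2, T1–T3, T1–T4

Vertex coverage: the bags together contain {a, b, c, d, e, f}, the full vertex set. Edge coverage: each edge of G has both endpoints in at least one bag. Running intersection: for every vertex, the bags containing it form a connected subtree. All three properties hold, so this is a valid tree decomposition of width max|bag| − 1 = 2, and hence tw(G) ≤ 2.

Yes; width 2.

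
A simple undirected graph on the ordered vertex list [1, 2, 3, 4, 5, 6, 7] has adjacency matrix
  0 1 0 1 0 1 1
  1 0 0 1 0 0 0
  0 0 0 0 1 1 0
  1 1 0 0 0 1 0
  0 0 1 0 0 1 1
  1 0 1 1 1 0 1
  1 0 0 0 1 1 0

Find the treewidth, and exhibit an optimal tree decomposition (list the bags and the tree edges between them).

Each bag holds 3 vertices, so the decomposition has width 2, which upper-bounds the treewidth. Conversely, {1, 2, 4} is a clique of size 3, and the vertices of any clique must share a bag in every tree decomposition; so some bag has ≥ 3 vertices and tw(G) ≥ 2. Hence tw(G) = 2 exactly.

Treewidth 2.
One such decomposition:
Bags: B1 = {1, 6, 7}  B2 = {5, 6, 7}  B3 = {1, 4, 6}  B4 = {3, 5, 6}  B5 = {1, 2, 4}
Tree: B1–B2, B1–B3, B2–B4, B3–B5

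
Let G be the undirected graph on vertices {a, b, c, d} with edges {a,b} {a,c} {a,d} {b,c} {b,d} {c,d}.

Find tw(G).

A width-3 tree decomposition is:
Bags: B1 = {a, b, c, d}
Tree: (single bag)
With just one bag of size 4, the width is 4 − 1 = 3, so tw(G) ≤ 3. For the lower bound, the 4 vertices {a, b, c, d} are pairwise adjacent, and any tree decomposition puts a clique entirely inside one bag — forcing width ≥ 3. Hence tw(G) = 3 exactly.

3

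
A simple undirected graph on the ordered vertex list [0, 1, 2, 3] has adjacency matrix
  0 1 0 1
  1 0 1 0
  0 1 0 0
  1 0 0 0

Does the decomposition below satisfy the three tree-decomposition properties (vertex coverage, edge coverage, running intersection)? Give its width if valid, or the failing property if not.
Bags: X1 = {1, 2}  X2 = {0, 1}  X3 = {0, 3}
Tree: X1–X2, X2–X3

Every vertex of G appears in some bag (union = {0, 1, 2, 3}); every edge is covered by a bag; and for each vertex v the set of bags containing v is connected in the bag tree. The decomposition is therefore valid. The largest bag has 2 vertices, so the width is 1.

Yes; width 1.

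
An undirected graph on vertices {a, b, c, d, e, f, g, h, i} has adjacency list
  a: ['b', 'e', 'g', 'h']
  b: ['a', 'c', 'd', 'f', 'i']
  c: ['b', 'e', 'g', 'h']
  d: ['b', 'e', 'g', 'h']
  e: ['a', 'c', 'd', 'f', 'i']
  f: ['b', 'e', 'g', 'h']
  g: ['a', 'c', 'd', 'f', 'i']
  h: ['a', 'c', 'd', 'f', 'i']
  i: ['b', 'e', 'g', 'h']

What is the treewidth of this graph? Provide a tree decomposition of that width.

Each bag holds 5 vertices, so the decomposition has width 4, which upper-bounds the treewidth. For the lower bound: the 5 vertex sets {e,f}, {c,h}, {a,g}, {b}, {d} are disjoint, each induces a connected subgraph, and every pair is joined by at least one edge of G. Contracting each set to a single vertex therefore yields K_{5} as a minor, and since treewidth is minor-monotone, tw(G) ≥ tw(K_{5}) = 4. The upper and lower bounds meet at 4, so that is the treewidth.

Treewidth 4.
One optimal decomposition is:
Bags: B1 = {b, e, f, g, h}  B2 = {b, c, e, g, h}  B3 = {a, b, e, g, h}  B4 = {b, d, e, g, h}  B5 = {b, e, g, h, i}
Tree: B1–B2, B2–B3, B3–B4, B4–B5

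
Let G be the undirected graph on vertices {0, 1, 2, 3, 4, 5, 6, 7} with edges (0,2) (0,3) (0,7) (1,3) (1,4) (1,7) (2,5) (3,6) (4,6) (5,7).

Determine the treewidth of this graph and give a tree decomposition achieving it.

Each bag holds 3 vertices, so the decomposition has width 2, which upper-bounds the treewidth. The edges 5–2–0–7–5 form a cycle, so G is not a tree and its treewidth is at least 2. Hence tw(G) = 2 exactly.

Treewidth 2.
One such decomposition:
Bags: B1 = {2, 5, 7}  B2 = {0, 2, 7}  B3 = {0, 1, 7}  B4 = {0, 1, 3}  B5 = {1, 3, 4}  B6 = {3, 4, 6}
Tree: B1–B2, B2–B3, B3–B4, B4–B5, B5–B6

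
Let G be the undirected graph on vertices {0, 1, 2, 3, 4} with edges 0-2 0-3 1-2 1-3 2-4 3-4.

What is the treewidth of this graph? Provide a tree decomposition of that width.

Treewidth 2.
One optimal decomposition is:
Bags: B1 = {1, 2, 3}  B2 = {2, 3, 4}  B3 = {0, 2, 3}
Tree: B1–B2, B2–B3

Every bag has size at most 3, so the width is 3 − 1 = 2 and tw(G) ≤ 2. Since 1–2–4–3–1 is a cycle in G, G is not acyclic. Forests are exactly the graphs of treewidth ≤ 1, so tw(G) ≥ 2. Combining the bounds, tw(G) = 2.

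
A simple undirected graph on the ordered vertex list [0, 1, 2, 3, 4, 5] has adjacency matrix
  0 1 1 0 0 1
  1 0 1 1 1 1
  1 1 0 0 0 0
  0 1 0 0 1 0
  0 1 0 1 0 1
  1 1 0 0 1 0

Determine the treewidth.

2

A width-2 tree decomposition is:
Bags: B1 = {1, 4, 5}  B2 = {0, 1, 5}  B3 = {1, 3, 4}  B4 = {0, 1, 2}
Tree: B1–B2, B1–B3, B2–B4
Every bag has size at most 3, so the width is 3 − 1 = 2 and tw(G) ≤ 2. Conversely, {0, 1, 2} is a clique of size 3, and the vertices of any clique must share a bag in every tree decomposition; so some bag has ≥ 3 vertices and tw(G) ≥ 2. Therefore the treewidth is 2.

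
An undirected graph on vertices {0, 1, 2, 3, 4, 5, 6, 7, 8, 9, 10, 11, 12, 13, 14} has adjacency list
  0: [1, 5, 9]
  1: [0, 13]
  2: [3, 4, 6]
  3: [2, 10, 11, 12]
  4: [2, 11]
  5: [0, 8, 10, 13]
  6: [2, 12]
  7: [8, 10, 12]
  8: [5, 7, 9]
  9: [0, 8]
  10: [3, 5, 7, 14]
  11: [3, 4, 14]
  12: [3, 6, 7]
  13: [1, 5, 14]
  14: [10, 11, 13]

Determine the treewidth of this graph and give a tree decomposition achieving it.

Treewidth 3.
One such decomposition:
Bags: B1 = {0, 1, 9, 13}  B2 = {0, 5, 9, 13}  B3 = {5, 8, 9, 13}  B4 = {5, 8, 13, 14}  B5 = {5, 8, 10, 14}  B6 = {7, 8, 10, 14}  B7 = {7, 10, 11, 14}  B8 = {3, 7, 10, 11}  B9 = {3, 7, 11, 12}  B10 = {3, 4, 11, 12}  B11 = {2, 3, 4, 12}  B12 = {2, 4, 6, 12}
Tree: B1–B2, B2–B3, B3–B4, B4–B5, B5–B6, B6–B7, B7–B8, B8–B9, B9–B10, B10–B11, B11–B12

Each bag holds 4 vertices, so the decomposition has width 3, which upper-bounds the treewidth. For the lower bound: the 4 vertex sets {0,1,9}, {13}, {5}, {7,8,10,14} are disjoint, each induces a connected subgraph, and every pair is joined by at least one edge of G. Contracting each set to a single vertex therefore yields K_{4} as a minor, and since treewidth is minor-monotone, tw(G) ≥ tw(K_{4}) = 3. Therefore the treewidth is 3.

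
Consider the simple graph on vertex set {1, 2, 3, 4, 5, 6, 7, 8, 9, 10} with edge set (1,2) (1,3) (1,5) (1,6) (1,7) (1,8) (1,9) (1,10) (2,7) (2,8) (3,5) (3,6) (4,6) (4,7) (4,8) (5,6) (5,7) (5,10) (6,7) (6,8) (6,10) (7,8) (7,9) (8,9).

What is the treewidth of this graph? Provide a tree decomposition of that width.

Every bag has size at most 4, so the width is 4 − 1 = 3 and tw(G) ≤ 3. Conversely, {1, 7, 8, 9} is a clique of size 4, and the vertices of any clique must share a bag in every tree decomposition; so some bag has ≥ 4 vertices and tw(G) ≥ 3. Therefore the treewidth is 3.

Treewidth 3.
One optimal decomposition is:
Bags: B1 = {1, 6, 7, 8}  B2 = {1, 7, 8, 9}  B3 = {1, 5, 6, 7}  B4 = {4, 6, 7, 8}  B5 = {1, 3, 5, 6}  B6 = {1, 2, 7, 8}  B7 = {1, 5, 6, 10}
Tree: B1–B2, B1–B3, B1–B4, B3–B5, B1–B6, B5–B7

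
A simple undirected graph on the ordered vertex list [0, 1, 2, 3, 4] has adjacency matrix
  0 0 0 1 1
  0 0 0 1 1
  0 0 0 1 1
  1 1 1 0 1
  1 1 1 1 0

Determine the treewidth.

2

A width-2 tree decomposition is:
Bags: B1 = {0, 3, 4}  B2 = {1, 3, 4}  B3 = {2, 3, 4}
Tree: B1–B2, B2–B3
Every bag has size at most 3, so the width is 3 − 1 = 2 and tw(G) ≤ 2. Conversely, {0, 3, 4} is a clique of size 3, and the vertices of any clique must share a bag in every tree decomposition; so some bag has ≥ 3 vertices and tw(G) ≥ 2. Hence tw(G) = 2 exactly.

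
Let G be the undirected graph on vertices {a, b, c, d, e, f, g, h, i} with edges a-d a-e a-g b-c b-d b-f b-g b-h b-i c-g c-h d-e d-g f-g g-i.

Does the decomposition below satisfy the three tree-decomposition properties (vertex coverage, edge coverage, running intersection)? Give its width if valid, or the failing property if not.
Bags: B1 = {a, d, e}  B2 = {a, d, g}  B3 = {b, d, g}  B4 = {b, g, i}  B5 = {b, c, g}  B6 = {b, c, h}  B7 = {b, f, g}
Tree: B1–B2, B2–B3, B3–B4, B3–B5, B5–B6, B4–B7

Vertex coverage: the bags together contain {a, b, c, d, e, f, g, h, i}, the full vertex set. Edge coverage: each edge of G has both endpoints in at least one bag. Running intersection: for every vertex, the bags containing it form a connected subtree. All three properties hold, so this is a valid tree decomposition of width max|bag| − 1 = 2, and hence tw(G) ≤ 2.

Yes; width 2.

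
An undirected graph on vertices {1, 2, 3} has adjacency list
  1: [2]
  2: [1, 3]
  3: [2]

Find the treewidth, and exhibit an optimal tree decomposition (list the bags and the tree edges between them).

Every bag has size at most 2, so the width is 2 − 1 = 1 and tw(G) ≤ 1. Since G has at least one edge (e.g. 2–3), it is not an edgeless graph, so tw(G) ≥ 1. Combining the bounds, tw(G) = 1.

Treewidth 1.
One such decomposition:
Bags: B1 = {2, 3}  B2 = {1, 2}
Tree: B1–B2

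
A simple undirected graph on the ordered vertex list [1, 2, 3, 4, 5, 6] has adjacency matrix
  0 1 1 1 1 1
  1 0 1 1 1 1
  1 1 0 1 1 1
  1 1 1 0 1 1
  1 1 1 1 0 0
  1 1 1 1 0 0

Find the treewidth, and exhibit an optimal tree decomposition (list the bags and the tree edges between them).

Treewidth 4.
Bags: B1 = {1, 2, 3, 4, 6}  B2 = {1, 2, 3, 4, 5}
Tree: B1–B2

Each bag holds 5 vertices, so the decomposition has width 4, which upper-bounds the treewidth. For the lower bound, the 5 vertices {1, 2, 3, 4, 5} are pairwise adjacent, and any tree decomposition puts a clique entirely inside one bag — forcing width ≥ 4. Hence tw(G) = 4 exactly.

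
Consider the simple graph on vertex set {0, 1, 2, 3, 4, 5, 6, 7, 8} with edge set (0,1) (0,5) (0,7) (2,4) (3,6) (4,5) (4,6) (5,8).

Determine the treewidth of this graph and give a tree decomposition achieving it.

Treewidth 1.
Bags: B1 = {4, 6}  B2 = {4, 5}  B3 = {3, 6}  B4 = {0, 5}  B5 = {0, 1}  B6 = {0, 7}  B7 = {5, 8}  B8 = {2, 4}
Tree: B1–B2, B1–B3, B2–B4, B4–B5, B5–B6, B2–B7, B2–B8

Every bag has size at most 2, so the width is 2 − 1 = 1 and tw(G) ≤ 1. Any graph with an edge has treewidth ≥ 1, and G has the edge 4–6. Therefore the treewidth is 1.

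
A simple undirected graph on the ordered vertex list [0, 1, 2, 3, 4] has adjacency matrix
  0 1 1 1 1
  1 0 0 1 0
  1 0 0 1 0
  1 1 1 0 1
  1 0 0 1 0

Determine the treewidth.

A width-2 tree decomposition is:
Bags: B1 = {0, 2, 3}  B2 = {0, 3, 4}  B3 = {0, 1, 3}
Tree: B1–B2, B1–B3
Every bag has size at most 3, so the width is 3 − 1 = 2 and tw(G) ≤ 2. Conversely, {0, 1, 3} is a clique of size 3, and the vertices of any clique must share a bag in every tree decomposition; so some bag has ≥ 3 vertices and tw(G) ≥ 2. Combining the bounds, tw(G) = 2.

2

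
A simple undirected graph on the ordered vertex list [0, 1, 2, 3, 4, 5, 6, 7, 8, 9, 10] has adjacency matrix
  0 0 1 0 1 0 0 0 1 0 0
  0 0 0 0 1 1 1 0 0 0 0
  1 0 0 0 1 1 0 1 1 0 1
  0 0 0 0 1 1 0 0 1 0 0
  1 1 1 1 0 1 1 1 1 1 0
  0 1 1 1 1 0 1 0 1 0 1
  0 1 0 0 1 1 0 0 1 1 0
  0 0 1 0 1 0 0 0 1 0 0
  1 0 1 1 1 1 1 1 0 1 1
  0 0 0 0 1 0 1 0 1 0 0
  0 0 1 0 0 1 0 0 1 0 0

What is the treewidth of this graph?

A width-3 tree decomposition is:
Bags: B1 = {2, 5, 8, 10}  B2 = {2, 4, 5, 8}  B3 = {4, 5, 6, 8}  B4 = {4, 6, 8, 9}  B5 = {2, 4, 7, 8}  B6 = {3, 4, 5, 8}  B7 = {1, 4, 5, 6}  B8 = {0, 2, 4, 8}
Tree: B1–B2, B2–B3, B3–B4, B2–B5, B2–B6, B3–B7, B2–B8
Every bag has size at most 4, so the width is 4 − 1 = 3 and tw(G) ≤ 3. Conversely, {2, 5, 8, 10} is a clique of size 4, and the vertices of any clique must share a bag in every tree decomposition; so some bag has ≥ 4 vertices and tw(G) ≥ 3. Combining the bounds, tw(G) = 3.

3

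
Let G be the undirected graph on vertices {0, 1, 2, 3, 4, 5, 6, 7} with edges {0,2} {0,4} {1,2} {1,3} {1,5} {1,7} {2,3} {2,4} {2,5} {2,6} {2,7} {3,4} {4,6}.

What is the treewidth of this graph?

2

A width-2 tree decomposition is:
Bags: B1 = {1, 2, 3}  B2 = {2, 3, 4}  B3 = {2, 4, 6}  B4 = {1, 2, 7}  B5 = {0, 2, 4}  B6 = {1, 2, 5}
Tree: B1–B2, B2–B3, B1–B4, B3–B5, B1–B6
Every bag has size at most 3, so the width is 3 − 1 = 2 and tw(G) ≤ 2. Conversely, {0, 2, 4} is a clique of size 3, and the vertices of any clique must share a bag in every tree decomposition; so some bag has ≥ 3 vertices and tw(G) ≥ 2. Combining the bounds, tw(G) = 2.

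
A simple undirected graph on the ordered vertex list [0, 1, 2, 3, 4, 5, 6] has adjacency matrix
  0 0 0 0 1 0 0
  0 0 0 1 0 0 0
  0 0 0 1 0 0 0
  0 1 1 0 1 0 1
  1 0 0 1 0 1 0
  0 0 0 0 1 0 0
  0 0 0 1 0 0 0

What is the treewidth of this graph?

A width-1 tree decomposition is:
Bags: B1 = {2, 3}  B2 = {3, 4}  B3 = {1, 3}  B4 = {3, 6}  B5 = {4, 5}  B6 = {0, 4}
Tree: B1–B2, B1–B3, B3–B4, B2–B5, B2–B6
Every bag has size at most 2, so the width is 2 − 1 = 1 and tw(G) ≤ 1. Since G has at least one edge (e.g. 3–2), it is not an edgeless graph, so tw(G) ≥ 1. Combining the bounds, tw(G) = 1.

1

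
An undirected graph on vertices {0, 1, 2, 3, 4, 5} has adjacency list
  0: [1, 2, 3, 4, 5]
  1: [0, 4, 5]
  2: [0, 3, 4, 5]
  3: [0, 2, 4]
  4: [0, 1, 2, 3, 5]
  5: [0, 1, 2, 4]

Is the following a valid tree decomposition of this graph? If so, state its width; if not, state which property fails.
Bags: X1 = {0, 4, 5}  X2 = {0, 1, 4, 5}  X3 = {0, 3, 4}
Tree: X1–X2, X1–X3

No — vertex 2 appears in no bag.

A tree decomposition must satisfy three properties: every vertex lies in some bag; for every edge, both endpoints lie together in some bag; and for every vertex, the bags containing it form a connected subtree. Here vertex 2 appears in no bag, so the decomposition is invalid.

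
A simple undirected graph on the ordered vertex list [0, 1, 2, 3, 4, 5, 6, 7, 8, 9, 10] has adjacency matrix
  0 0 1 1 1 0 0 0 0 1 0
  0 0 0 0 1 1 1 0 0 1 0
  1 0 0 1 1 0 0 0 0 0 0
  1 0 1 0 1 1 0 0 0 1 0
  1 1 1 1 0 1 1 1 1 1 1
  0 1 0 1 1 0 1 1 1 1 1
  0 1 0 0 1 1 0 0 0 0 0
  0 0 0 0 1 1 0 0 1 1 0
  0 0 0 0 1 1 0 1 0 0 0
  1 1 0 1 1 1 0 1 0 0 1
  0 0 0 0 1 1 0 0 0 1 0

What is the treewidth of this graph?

A width-3 tree decomposition is:
Bags: B1 = {4, 5, 7, 9}  B2 = {4, 5, 7, 8}  B3 = {4, 5, 9, 10}  B4 = {1, 4, 5, 9}  B5 = {3, 4, 5, 9}  B6 = {1, 4, 5, 6}  B7 = {0, 3, 4, 9}  B8 = {0, 2, 3, 4}
Tree: B1–B2, B1–B3, B3–B4, B3–B5, B4–B6, B5–B7, B7–B8
Each bag holds 4 vertices, so the decomposition has width 3, which upper-bounds the treewidth. On the other hand G contains the 4-clique {0, 3, 4, 9}. A clique must lie in a single bag of any decomposition, so no decomposition can have width below 3. Combining the bounds, tw(G) = 3.

3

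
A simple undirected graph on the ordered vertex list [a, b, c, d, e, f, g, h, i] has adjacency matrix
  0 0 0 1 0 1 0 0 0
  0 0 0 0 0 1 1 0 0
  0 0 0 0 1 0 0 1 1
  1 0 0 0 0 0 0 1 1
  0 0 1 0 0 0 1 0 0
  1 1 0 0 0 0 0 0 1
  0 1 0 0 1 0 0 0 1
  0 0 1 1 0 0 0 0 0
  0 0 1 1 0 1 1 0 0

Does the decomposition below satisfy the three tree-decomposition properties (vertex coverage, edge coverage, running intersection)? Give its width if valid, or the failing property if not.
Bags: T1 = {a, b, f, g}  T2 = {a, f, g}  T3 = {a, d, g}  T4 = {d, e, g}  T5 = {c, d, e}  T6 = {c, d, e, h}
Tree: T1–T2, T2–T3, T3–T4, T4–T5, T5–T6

A tree decomposition must satisfy three properties: every vertex lies in some bag; for every edge, both endpoints lie together in some bag; and for every vertex, the bags containing it form a connected subtree. Here vertex i appears in no bag, so the decomposition is invalid.

No — vertex i appears in no bag.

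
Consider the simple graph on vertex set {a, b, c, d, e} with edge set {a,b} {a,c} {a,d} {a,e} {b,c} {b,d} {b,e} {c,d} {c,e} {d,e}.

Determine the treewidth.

A width-4 tree decomposition is:
Bags: B1 = {a, b, c, d, e}
Tree: (single bag)
A single bag containing all 5 vertices is trivially a valid decomposition of width 4. Conversely, {a, b, c, d, e} is a clique of size 5, and the vertices of any clique must share a bag in every tree decomposition; so some bag has ≥ 5 vertices and tw(G) ≥ 4. The upper and lower bounds meet at 4, so that is the treewidth.

4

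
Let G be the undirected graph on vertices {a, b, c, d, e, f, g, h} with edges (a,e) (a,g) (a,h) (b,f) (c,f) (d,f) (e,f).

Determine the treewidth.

1

A width-1 tree decomposition is:
Bags: B1 = {e, f}  B2 = {c, f}  B3 = {a, e}  B4 = {d, f}  B5 = {a, g}  B6 = {b, f}  B7 = {a, h}
Tree: B1–B2, B1–B3, B2–B4, B3–B5, B1–B6, B5–B7
The largest bag has 2 vertices, giving width 1; this decomposition certifies tw(G) ≤ 1. G has an edge, so its treewidth is at least 1. Hence tw(G) = 1 exactly.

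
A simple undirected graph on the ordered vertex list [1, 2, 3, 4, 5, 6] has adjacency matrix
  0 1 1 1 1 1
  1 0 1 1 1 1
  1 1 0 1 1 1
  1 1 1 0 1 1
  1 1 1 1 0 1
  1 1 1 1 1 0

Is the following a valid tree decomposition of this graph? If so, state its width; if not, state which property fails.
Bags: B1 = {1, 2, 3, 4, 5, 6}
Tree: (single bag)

Yes; width 5.

Vertex coverage: the bags together contain {1, 2, 3, 4, 5, 6}, the full vertex set. Edge coverage: each edge of G has both endpoints in at least one bag. Running intersection: for every vertex, the bags containing it form a connected subtree. All three properties hold, so this is a valid tree decomposition of width max|bag| − 1 = 5, and hence tw(G) ≤ 5.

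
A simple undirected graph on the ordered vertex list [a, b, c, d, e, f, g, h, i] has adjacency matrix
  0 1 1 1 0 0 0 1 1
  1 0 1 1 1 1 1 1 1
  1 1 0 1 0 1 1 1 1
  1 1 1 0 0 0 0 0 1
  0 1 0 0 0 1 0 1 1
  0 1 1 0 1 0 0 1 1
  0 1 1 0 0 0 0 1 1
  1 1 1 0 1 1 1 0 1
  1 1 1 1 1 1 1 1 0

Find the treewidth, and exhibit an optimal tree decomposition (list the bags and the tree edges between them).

Treewidth 4.
One optimal decomposition is:
Bags: B1 = {b, c, f, h, i}  B2 = {b, c, g, h, i}  B3 = {a, b, c, h, i}  B4 = {a, b, c, d, i}  B5 = {b, e, f, h, i}
Tree: B1–B2, B2–B3, B3–B4, B1–B5

Every bag has size at most 5, so the width is 5 − 1 = 4 and tw(G) ≤ 4. Conversely, {a, b, c, d, i} is a clique of size 5, and the vertices of any clique must share a bag in every tree decomposition; so some bag has ≥ 5 vertices and tw(G) ≥ 4. Therefore the treewidth is 4.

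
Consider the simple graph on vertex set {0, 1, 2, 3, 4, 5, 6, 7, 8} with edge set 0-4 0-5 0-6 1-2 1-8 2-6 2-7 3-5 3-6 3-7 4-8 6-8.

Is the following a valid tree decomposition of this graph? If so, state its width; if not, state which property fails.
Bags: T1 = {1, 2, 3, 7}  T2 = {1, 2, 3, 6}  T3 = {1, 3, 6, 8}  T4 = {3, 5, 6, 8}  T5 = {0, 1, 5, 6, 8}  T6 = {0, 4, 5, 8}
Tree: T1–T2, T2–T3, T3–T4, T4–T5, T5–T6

A tree decomposition must satisfy three properties: every vertex lies in some bag; for every edge, both endpoints lie together in some bag; and for every vertex, the bags containing it form a connected subtree. Here bags containing vertex 1 are not connected in the tree, so the decomposition is invalid.

No — bags containing vertex 1 are not connected in the tree.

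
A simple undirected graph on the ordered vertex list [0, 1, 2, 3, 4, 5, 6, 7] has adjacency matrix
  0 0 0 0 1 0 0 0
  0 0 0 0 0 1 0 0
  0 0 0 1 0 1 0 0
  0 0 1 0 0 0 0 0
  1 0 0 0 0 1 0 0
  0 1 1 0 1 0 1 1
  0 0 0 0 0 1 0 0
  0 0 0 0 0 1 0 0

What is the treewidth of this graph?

A width-1 tree decomposition is:
Bags: B1 = {2, 5}  B2 = {2, 3}  B3 = {4, 5}  B4 = {1, 5}  B5 = {5, 6}  B6 = {5, 7}  B7 = {0, 4}
Tree: B1–B2, B1–B3, B3–B4, B3–B5, B5–B6, B3–B7
The largest bag has 2 vertices, giving width 1; this decomposition certifies tw(G) ≤ 1. Any graph with an edge has treewidth ≥ 1, and G has the edge 2–5. The upper and lower bounds meet at 1, so that is the treewidth.

1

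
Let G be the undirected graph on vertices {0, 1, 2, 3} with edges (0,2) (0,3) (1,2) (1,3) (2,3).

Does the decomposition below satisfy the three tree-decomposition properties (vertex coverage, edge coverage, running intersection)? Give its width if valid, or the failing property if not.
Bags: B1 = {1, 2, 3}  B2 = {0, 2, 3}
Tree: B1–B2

Yes; width 2.

Every vertex of G appears in some bag (union = {0, 1, 2, 3}); every edge is covered by a bag; and for each vertex v the set of bags containing v is connected in the bag tree. The decomposition is therefore valid. The largest bag has 3 vertices, so the width is 2.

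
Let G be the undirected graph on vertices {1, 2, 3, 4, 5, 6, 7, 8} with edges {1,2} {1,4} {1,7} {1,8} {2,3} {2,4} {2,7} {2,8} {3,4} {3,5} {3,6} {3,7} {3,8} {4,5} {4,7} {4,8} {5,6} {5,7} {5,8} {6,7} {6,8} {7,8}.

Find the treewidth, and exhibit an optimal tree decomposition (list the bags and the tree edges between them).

Every bag has size at most 5, so the width is 5 − 1 = 4 and tw(G) ≤ 4. For the lower bound, the 5 vertices {1, 2, 4, 7, 8} are pairwise adjacent, and any tree decomposition puts a clique entirely inside one bag — forcing width ≥ 4. Hence tw(G) = 4 exactly.

Treewidth 4.
One optimal decomposition is:
Bags: B1 = {2, 3, 4, 7, 8}  B2 = {3, 4, 5, 7, 8}  B3 = {3, 5, 6, 7, 8}  B4 = {1, 2, 4, 7, 8}
Tree: B1–B2, B2–B3, B1–B4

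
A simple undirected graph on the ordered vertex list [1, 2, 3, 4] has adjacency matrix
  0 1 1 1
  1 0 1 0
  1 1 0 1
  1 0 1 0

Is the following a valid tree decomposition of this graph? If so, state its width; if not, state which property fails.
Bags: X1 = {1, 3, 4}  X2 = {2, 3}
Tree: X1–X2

A tree decomposition must satisfy three properties: every vertex lies in some bag; for every edge, both endpoints lie together in some bag; and for every vertex, the bags containing it form a connected subtree. Here edge (1,2) lies in no bag, so the decomposition is invalid.

No — edge (1,2) lies in no bag.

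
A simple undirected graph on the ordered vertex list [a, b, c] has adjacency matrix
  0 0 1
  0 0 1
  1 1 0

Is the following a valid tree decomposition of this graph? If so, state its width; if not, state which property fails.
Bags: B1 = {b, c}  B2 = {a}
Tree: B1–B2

No — edge (c,a) lies in no bag.

A tree decomposition must satisfy three properties: every vertex lies in some bag; for every edge, both endpoints lie together in some bag; and for every vertex, the bags containing it form a connected subtree. Here edge (c,a) lies in no bag, so the decomposition is invalid.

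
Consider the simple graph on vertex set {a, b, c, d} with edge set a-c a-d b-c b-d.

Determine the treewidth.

A width-2 tree decomposition is:
Bags: B1 = {a, b, d}  B2 = {a, b, c}
Tree: B1–B2
Each bag holds 3 vertices, so the decomposition has width 2, which upper-bounds the treewidth. The edges a–d–b–c–a form a cycle, so G is not a tree and its treewidth is at least 2. Combining the bounds, tw(G) = 2.

2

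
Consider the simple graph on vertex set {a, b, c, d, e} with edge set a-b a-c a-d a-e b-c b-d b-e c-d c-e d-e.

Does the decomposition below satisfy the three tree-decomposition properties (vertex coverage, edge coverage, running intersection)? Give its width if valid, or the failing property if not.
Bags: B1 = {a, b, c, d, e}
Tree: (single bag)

Yes; width 4.

Checking the three conditions: (i) the bags cover all of {a, b, c, d, e}; (ii) for each edge, some bag contains both endpoints; (iii) the bags containing any fixed vertex form a subtree. All hold, so the decomposition is valid with width 5 − 1 = 4.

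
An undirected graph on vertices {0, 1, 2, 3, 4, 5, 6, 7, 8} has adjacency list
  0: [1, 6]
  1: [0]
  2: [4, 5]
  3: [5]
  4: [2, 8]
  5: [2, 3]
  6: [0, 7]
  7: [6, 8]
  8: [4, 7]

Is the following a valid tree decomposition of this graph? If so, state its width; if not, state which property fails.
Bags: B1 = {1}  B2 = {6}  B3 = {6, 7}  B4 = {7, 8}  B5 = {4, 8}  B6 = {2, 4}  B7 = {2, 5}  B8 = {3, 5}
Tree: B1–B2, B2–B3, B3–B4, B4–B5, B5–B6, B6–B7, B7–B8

A tree decomposition must satisfy three properties: every vertex lies in some bag; for every edge, both endpoints lie together in some bag; and for every vertex, the bags containing it form a connected subtree. Here vertex 0 appears in no bag, so the decomposition is invalid.

No — vertex 0 appears in no bag.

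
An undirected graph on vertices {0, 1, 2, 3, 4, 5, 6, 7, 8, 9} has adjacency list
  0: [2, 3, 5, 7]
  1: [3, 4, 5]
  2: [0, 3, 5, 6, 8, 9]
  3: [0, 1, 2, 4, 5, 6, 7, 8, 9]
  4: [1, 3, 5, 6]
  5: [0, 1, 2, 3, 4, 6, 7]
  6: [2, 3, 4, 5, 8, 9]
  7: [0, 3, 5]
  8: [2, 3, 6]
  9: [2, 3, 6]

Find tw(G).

3

A width-3 tree decomposition is:
Bags: B1 = {1, 3, 4, 5}  B2 = {3, 4, 5, 6}  B3 = {2, 3, 5, 6}  B4 = {2, 3, 6, 8}  B5 = {2, 3, 6, 9}  B6 = {0, 2, 3, 5}  B7 = {0, 3, 5, 7}
Tree: B1–B2, B2–B3, B3–B4, B3–B5, B3–B6, B6–B7
Each bag holds 4 vertices, so the decomposition has width 3, which upper-bounds the treewidth. For the lower bound, the 4 vertices {2, 3, 6, 8} are pairwise adjacent, and any tree decomposition puts a clique entirely inside one bag — forcing width ≥ 3. Therefore the treewidth is 3.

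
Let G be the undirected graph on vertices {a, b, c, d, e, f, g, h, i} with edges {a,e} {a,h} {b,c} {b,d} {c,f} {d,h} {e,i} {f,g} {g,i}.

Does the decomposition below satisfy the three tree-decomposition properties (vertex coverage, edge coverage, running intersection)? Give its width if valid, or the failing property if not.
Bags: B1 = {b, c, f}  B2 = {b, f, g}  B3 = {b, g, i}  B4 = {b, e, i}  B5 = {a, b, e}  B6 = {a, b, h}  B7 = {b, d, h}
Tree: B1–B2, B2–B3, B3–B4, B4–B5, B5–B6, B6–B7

Yes; width 2.

Every vertex of G appears in some bag (union = {a, b, c, d, e, f, g, h, i}); every edge is covered by a bag; and for each vertex v the set of bags containing v is connected in the bag tree. The decomposition is therefore valid. The largest bag has 3 vertices, so the width is 2.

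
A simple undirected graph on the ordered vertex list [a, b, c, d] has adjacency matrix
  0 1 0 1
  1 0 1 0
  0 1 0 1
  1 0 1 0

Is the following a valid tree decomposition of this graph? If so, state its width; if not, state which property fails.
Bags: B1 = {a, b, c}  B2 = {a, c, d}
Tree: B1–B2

Checking the three conditions: (i) the bags cover all of {a, b, c, d}; (ii) for each edge, some bag contains both endpoints; (iii) the bags containing any fixed vertex form a subtree. All hold, so the decomposition is valid with width 3 − 1 = 2.

Yes; width 2.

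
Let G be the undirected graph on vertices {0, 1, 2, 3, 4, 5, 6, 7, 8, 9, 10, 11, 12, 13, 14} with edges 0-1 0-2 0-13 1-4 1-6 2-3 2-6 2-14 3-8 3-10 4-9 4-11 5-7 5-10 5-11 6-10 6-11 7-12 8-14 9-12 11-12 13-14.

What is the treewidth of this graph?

3

A width-3 tree decomposition is:
Bags: B1 = {3, 8, 13, 14}  B2 = {2, 3, 13, 14}  B3 = {0, 2, 3, 13}  B4 = {0, 2, 3, 10}  B5 = {0, 2, 6, 10}  B6 = {0, 1, 6, 10}  B7 = {1, 5, 6, 10}  B8 = {1, 5, 6, 11}  B9 = {1, 4, 5, 11}  B10 = {4, 5, 7, 11}  B11 = {4, 7, 11, 12}  B12 = {4, 7, 9, 12}
Tree: B1–B2, B2–B3, B3–B4, B4–B5, B5–B6, B6–B7, B7–B8, B8–B9, B9–B10, B10–B11, B11–B12
Each bag holds 4 vertices, so the decomposition has width 3, which upper-bounds the treewidth. For the lower bound: the 4 vertex sets {8,13,14}, {3}, {2}, {0,1,6,10} are disjoint, each induces a connected subgraph, and every pair is joined by at least one edge of G. Contracting each set to a single vertex therefore yields K_{4} as a minor, and since treewidth is minor-monotone, tw(G) ≥ tw(K_{4}) = 3. Therefore the treewidth is 3.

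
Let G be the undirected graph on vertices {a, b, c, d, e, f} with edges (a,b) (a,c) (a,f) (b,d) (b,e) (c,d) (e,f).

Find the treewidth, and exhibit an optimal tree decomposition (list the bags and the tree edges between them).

Treewidth 2.
Bags: B1 = {a, c, d}  B2 = {a, b, d}  B3 = {a, b, f}  B4 = {b, e, f}
Tree: B1–B2, B2–B3, B3–B4

The largest bag has 3 vertices, giving width 2; this decomposition certifies tw(G) ≤ 2. The edges c–d–b–a–c form a cycle, so G is not a tree and its treewidth is at least 2. Therefore the treewidth is 2.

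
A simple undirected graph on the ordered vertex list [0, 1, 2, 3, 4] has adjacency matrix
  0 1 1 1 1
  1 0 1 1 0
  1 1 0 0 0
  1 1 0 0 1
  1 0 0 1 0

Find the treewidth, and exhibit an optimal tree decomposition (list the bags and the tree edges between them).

Treewidth 2.
One such decomposition:
Bags: B1 = {0, 1, 3}  B2 = {0, 1, 2}  B3 = {0, 3, 4}
Tree: B1–B2, B1–B3

The largest bag has 3 vertices, giving width 2; this decomposition certifies tw(G) ≤ 2. For the lower bound, the 3 vertices {0, 1, 2} are pairwise adjacent, and any tree decomposition puts a clique entirely inside one bag — forcing width ≥ 2. The upper and lower bounds meet at 2, so that is the treewidth.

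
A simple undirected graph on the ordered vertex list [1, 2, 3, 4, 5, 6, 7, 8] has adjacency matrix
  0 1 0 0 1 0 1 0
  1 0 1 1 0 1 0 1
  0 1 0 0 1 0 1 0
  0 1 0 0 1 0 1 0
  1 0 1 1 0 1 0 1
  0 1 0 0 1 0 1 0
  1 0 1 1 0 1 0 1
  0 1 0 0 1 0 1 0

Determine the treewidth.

3

A width-3 tree decomposition is:
Bags: B1 = {2, 5, 6, 7}  B2 = {2, 4, 5, 7}  B3 = {1, 2, 5, 7}  B4 = {2, 5, 7, 8}  B5 = {2, 3, 5, 7}
Tree: B1–B2, B2–B3, B3–B4, B4–B5
Each bag holds 4 vertices, so the decomposition has width 3, which upper-bounds the treewidth. For the lower bound: the 4 vertex sets {2,6}, {4,5}, {7}, {1} are disjoint, each induces a connected subgraph, and every pair is joined by at least one edge of G. Contracting each set to a single vertex therefore yields K_{4} as a minor, and since treewidth is minor-monotone, tw(G) ≥ tw(K_{4}) = 3. Therefore the treewidth is 3.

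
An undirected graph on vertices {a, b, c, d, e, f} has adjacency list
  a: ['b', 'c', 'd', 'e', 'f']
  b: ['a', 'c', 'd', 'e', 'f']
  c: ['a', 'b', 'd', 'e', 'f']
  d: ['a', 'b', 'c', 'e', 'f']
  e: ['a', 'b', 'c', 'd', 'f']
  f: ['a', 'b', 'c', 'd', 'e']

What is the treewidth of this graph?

A width-5 tree decomposition is:
Bags: B1 = {a, b, c, d, e, f}
Tree: (single bag)
With just one bag of size 6, the width is 6 − 1 = 5, so tw(G) ≤ 5. Conversely, {a, b, c, d, e, f} is a clique of size 6, and the vertices of any clique must share a bag in every tree decomposition; so some bag has ≥ 6 vertices and tw(G) ≥ 5. Combining the bounds, tw(G) = 5.

5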